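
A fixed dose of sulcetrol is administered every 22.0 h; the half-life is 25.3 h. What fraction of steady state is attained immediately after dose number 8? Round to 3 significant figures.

0.992

k = ln 2 / 25.3 = 0.02740 h⁻¹
f_n = 1 − e^(−nkτ) = 1 − e^(−8 × 0.02740 × 22.0) = 1 − e^(−4.822) = 1 − 0.008052 ≈ 0.992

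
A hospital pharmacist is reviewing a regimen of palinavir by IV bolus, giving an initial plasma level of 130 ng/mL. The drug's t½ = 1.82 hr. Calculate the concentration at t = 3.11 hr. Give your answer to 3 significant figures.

39.8 ng/mL

k = ln 2 / 1.82 = 0.3809 hr⁻¹
3.11 hr is 1.709 half-lives, so C = 130 × (1/2)^1.709 = 130 × 0.3059 ≈ 39.8 ng/mL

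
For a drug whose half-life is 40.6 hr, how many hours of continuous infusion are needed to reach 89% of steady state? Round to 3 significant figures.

129 hours

k = ln 2 / 40.6 = 0.01707 hr⁻¹
f = 1 − e^(−kt)  ⇒  t = −ln(1 − f) / k
t = −ln(1 − 0.89) / 0.01707 = 2.207 / 0.01707 ≈ 129 hours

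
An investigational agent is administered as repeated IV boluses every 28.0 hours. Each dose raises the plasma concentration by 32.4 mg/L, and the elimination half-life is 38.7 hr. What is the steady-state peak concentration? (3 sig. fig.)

82.2 mg/L

k = ln 2 / 38.7 = 0.01791 hr⁻¹
Fraction remaining after one interval: e^(−kτ) = e^(−0.01791 × 28.0) = 0.6056
R = 1 / (1 − 0.6056) = 2.536
Css,max = 32.4 × 2.536 ≈ 82.2 mg/L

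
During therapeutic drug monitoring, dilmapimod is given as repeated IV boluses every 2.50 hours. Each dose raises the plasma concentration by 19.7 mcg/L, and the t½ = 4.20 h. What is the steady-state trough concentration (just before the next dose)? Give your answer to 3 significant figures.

k = ln 2 / 4.20 = 0.1650 h⁻¹
Fraction remaining after one interval: e^(−kτ) = e^(−0.1650 × 2.50) = 0.6619
R = 1 / (1 − 0.6619) = 2.958
Css,max = 19.7 × 2.958 = 58.27 mcg/L
Css,min = Css,max × e^(−kτ) = 58.27 × 0.6619 ≈ 38.6 mcg/L

38.6 mcg/L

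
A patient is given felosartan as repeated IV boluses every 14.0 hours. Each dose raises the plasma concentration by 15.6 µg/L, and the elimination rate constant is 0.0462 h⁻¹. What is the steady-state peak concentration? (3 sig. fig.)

Fraction remaining after one interval: e^(−kτ) = e^(−0.04620 × 14.0) = 0.5237
R = 1 / (1 − 0.5237) = 2.100
Css,max = 15.6 × 2.100 ≈ 32.8 µg/L

32.8 µg/L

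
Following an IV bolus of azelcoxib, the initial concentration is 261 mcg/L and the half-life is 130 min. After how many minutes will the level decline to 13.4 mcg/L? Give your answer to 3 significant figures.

k = ln 2 / 130 = 0.005332 min⁻¹
C(t) = C₀ e^(−kt)  ⇒  t = ln(C₀/C) / k
t = ln(261/13.4) / 0.005332 = 2.969 / 0.005332 ≈ 557 minutes

557 minutes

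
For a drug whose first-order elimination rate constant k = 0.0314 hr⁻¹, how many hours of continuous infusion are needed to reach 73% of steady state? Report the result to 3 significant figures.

41.7 hours

f = 1 − e^(−kt)  ⇒  t = −ln(1 − f) / k
t = −ln(1 − 0.73) / 0.03140 = 1.309 / 0.03140 ≈ 41.7 hours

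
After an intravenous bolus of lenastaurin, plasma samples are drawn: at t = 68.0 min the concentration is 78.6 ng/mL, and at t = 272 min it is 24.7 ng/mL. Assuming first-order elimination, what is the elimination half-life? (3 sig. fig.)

122 minutes

k = ln(C₁/C₂) / (t₂ − t₁) = ln(78.6/24.7) / (272 − 68.0)
  = 1.158 / 204.0 = 0.005674 min⁻¹
t½ = ln 2 / k = ln 2 / 0.005674 ≈ 122 minutes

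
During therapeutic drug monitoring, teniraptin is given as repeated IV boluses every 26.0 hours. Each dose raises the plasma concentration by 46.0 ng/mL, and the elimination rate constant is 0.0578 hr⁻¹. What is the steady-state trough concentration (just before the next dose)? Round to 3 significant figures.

13.2 ng/mL

Fraction remaining after one interval: e^(−kτ) = e^(−0.05780 × 26.0) = 0.2225
R = 1 / (1 − 0.2225) = 1.286
Css,max = 46.0 × 1.286 = 59.16 ng/mL
Css,min = Css,max × e^(−kτ) = 59.16 × 0.2225 ≈ 13.2 ng/mL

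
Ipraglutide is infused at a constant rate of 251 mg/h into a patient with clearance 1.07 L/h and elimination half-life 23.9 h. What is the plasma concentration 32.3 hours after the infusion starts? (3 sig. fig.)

143 µg/mL

Css = rate / CL = 251 / 1.07 = 234.6 µg/mL
k = ln 2 / 23.9 = 0.02900 h⁻¹
C(t) = Css (1 − e^(−kt)) = 234.6 × (1 − e^(−0.9368)) = 234.6 × 0.6081 ≈ 143 µg/mL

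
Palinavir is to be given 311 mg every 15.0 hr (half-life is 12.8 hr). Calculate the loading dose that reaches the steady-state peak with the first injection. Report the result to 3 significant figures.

559 mg

k = ln 2 / 12.8 = 0.05415 hr⁻¹
Accumulation ratio R = 1 / (1 − e^(−kτ)) = 1 / (1 − e^(−0.05415×15.0)) = 1 / (1 − 0.4438) = 1.798
Loading dose = maintenance dose × R = 311 × 1.798 ≈ 559 mg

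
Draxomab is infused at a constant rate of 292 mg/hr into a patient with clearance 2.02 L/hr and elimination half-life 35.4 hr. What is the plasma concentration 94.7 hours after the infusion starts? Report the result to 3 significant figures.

122 µg/mL

Css = rate / CL = 292 / 2.02 = 144.6 µg/mL
k = ln 2 / 35.4 = 0.01958 hr⁻¹
C(t) = Css (1 − e^(−kt)) = 144.6 × (1 − e^(−1.854)) = 144.6 × 0.8434 ≈ 122 µg/mL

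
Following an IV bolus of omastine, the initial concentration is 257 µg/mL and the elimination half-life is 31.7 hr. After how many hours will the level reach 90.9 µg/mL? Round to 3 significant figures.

k = ln 2 / 31.7 = 0.02187 hr⁻¹
C(t) = C₀ e^(−kt)  ⇒  t = ln(C₀/C) / k
t = ln(257/90.9) / 0.02187 = 1.039 / 0.02187 ≈ 47.5 hours

47.5 hours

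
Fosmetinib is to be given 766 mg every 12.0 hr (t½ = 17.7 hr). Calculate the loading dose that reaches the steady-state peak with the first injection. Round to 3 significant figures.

k = ln 2 / 17.7 = 0.03916 hr⁻¹
Accumulation ratio R = 1 / (1 − e^(−kτ)) = 1 / (1 − e^(−0.03916×12.0)) = 1 / (1 − 0.6250) = 2.667
Loading dose = maintenance dose × R = 766 × 2.667 ≈ 2040 mg

2040 mg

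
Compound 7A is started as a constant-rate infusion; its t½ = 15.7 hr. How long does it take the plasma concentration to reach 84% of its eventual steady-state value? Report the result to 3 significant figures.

41.5 hours

k = ln 2 / 15.7 = 0.04415 hr⁻¹
f = 1 − e^(−kt)  ⇒  t = −ln(1 − f) / k
t = −ln(1 − 0.84) / 0.04415 = 1.833 / 0.04415 ≈ 41.5 hours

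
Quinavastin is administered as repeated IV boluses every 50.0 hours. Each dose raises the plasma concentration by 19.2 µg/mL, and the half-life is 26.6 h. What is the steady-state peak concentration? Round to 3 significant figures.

26.4 µg/mL

k = ln 2 / 26.6 = 0.02606 h⁻¹
Fraction remaining after one interval: e^(−kτ) = e^(−0.02606 × 50.0) = 0.2717
R = 1 / (1 − 0.2717) = 1.373
Css,max = 19.2 × 1.373 ≈ 26.4 µg/mL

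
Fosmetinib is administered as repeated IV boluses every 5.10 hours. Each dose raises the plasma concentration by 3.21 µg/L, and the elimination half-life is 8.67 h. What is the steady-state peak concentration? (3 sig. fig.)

9.59 µg/L

k = ln 2 / 8.67 = 0.07995 h⁻¹
Fraction remaining after one interval: e^(−kτ) = e^(−0.07995 × 5.10) = 0.6652
R = 1 / (1 − 0.6652) = 2.986
Css,max = 3.21 × 2.986 ≈ 9.59 µg/L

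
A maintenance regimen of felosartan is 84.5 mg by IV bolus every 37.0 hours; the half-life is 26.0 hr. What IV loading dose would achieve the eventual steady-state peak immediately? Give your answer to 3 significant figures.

k = ln 2 / 26.0 = 0.02666 hr⁻¹
Accumulation ratio R = 1 / (1 − e^(−kτ)) = 1 / (1 − e^(−0.02666×37.0)) = 1 / (1 − 0.3729) = 1.595
Loading dose = maintenance dose × R = 84.5 × 1.595 ≈ 135 mg

135 mg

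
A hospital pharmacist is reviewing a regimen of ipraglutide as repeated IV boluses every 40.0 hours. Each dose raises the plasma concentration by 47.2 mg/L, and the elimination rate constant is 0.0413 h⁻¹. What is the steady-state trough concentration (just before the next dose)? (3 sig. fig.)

Fraction remaining after one interval: e^(−kτ) = e^(−0.04130 × 40.0) = 0.1917
R = 1 / (1 − 0.1917) = 1.237
Css,max = 47.2 × 1.237 = 58.39 mg/L
Css,min = Css,max × e^(−kτ) = 58.39 × 0.1917 ≈ 11.2 mg/L

11.2 mg/L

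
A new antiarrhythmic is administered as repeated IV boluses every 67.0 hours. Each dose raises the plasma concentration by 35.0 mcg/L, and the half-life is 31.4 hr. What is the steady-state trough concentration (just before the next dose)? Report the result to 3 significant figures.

k = ln 2 / 31.4 = 0.02207 hr⁻¹
Fraction remaining after one interval: e^(−kτ) = e^(−0.02207 × 67.0) = 0.2279
R = 1 / (1 − 0.2279) = 1.295
Css,max = 35.0 × 1.295 = 45.33 mcg/L
Css,min = Css,max × e^(−kτ) = 45.33 × 0.2279 ≈ 10.3 mcg/L

10.3 mcg/L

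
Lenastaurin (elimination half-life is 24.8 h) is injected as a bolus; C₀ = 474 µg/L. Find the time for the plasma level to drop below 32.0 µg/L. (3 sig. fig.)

k = ln 2 / 24.8 = 0.02795 h⁻¹
C(t) = C₀ e^(−kt)  ⇒  t = ln(C₀/C) / k
t = ln(474/32.0) / 0.02795 = 2.695 / 0.02795 ≈ 96.4 hours

96.4 hours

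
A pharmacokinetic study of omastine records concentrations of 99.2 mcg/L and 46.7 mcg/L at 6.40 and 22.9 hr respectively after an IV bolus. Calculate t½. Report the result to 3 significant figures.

15.2 hours

k = ln(C₁/C₂) / (t₂ − t₁) = ln(99.2/46.7) / (22.9 − 6.40)
  = 0.7534 / 16.50 = 0.04566 hr⁻¹
t½ = ln 2 / k = ln 2 / 0.04566 ≈ 15.2 hours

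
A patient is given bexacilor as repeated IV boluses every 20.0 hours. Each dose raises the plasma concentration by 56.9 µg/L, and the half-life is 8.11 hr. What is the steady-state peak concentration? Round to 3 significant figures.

k = ln 2 / 8.11 = 0.08547 hr⁻¹
Fraction remaining after one interval: e^(−kτ) = e^(−0.08547 × 20.0) = 0.1810
R = 1 / (1 − 0.1810) = 1.221
Css,max = 56.9 × 1.221 ≈ 69.5 µg/L

69.5 µg/L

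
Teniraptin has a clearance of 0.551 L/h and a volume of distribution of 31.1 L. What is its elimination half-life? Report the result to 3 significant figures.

39.1 hours

k = CL / V = 0.551 / 31.1 = 0.01772 h⁻¹
t½ = ln 2 / k = ln 2 / 0.01772 ≈ 39.1 hours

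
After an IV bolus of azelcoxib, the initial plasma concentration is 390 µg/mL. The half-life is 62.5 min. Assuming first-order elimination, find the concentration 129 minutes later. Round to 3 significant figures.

k = ln 2 / 62.5 = 0.01109 min⁻¹
129 min is 2.064 half-lives, so C = 390 × (1/2)^2.064 = 390 × 0.2392 ≈ 93.3 µg/mL

93.3 µg/mL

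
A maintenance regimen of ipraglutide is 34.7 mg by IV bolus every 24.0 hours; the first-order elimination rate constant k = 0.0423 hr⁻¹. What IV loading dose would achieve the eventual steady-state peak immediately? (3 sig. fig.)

Accumulation ratio R = 1 / (1 − e^(−kτ)) = 1 / (1 − e^(−0.04230×24.0)) = 1 / (1 − 0.3623) = 1.568
Loading dose = maintenance dose × R = 34.7 × 1.568 ≈ 54.4 mg

54.4 mg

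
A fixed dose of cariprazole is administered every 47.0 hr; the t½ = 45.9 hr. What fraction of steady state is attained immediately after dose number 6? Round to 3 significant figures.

0.986

k = ln 2 / 45.9 = 0.01510 hr⁻¹
f_n = 1 − e^(−nkτ) = 1 − e^(−6 × 0.01510 × 47.0) = 1 − e^(−4.259) = 1 − 0.01414 ≈ 0.986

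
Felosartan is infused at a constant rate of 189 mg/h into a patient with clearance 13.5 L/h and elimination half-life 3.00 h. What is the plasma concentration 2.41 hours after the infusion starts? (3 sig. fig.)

5.98 µg/mL

Css = rate / CL = 189 / 13.5 = 14.00 µg/mL
k = ln 2 / 3.00 = 0.2310 h⁻¹
C(t) = Css (1 − e^(−kt)) = 14.00 × (1 − e^(−0.5568)) = 14.00 × 0.4270 ≈ 5.98 µg/mL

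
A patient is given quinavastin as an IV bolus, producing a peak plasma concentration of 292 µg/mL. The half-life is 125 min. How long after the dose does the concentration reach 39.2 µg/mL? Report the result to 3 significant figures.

362 minutes

k = ln 2 / 125 = 0.005545 min⁻¹
C(t) = C₀ e^(−kt)  ⇒  t = ln(C₀/C) / k
t = ln(292/39.2) / 0.005545 = 2.008 / 0.005545 ≈ 362 minutes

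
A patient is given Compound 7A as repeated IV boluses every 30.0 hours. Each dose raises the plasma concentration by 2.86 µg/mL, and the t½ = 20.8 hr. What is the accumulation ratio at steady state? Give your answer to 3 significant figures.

k = ln 2 / 20.8 = 0.03332 hr⁻¹
Fraction remaining after one interval: e^(−kτ) = e^(−0.03332 × 30.0) = 0.3680
R = 1 / (1 − 0.3680) = 1 / 0.6320 ≈ 1.58

1.58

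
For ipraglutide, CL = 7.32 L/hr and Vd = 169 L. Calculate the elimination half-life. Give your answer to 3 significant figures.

16.0 hours

k = CL / V = 7.32 / 169 = 0.04331 hr⁻¹
t½ = ln 2 / k = ln 2 / 0.04331 ≈ 16.0 hours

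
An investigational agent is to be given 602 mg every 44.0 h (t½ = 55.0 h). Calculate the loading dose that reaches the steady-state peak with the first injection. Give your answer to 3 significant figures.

k = ln 2 / 55.0 = 0.01260 h⁻¹
Accumulation ratio R = 1 / (1 − e^(−kτ)) = 1 / (1 − e^(−0.01260×44.0)) = 1 / (1 − 0.5743) = 2.349
Loading dose = maintenance dose × R = 602 × 2.349 ≈ 1410 mg

1410 mg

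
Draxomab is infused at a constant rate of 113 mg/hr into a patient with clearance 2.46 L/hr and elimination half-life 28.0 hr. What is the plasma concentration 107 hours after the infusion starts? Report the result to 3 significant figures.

Css = rate / CL = 113 / 2.46 = 45.93 µg/mL
k = ln 2 / 28.0 = 0.02476 hr⁻¹
C(t) = Css (1 − e^(−kt)) = 45.93 × (1 − e^(−2.649)) = 45.93 × 0.9293 ≈ 42.7 µg/mL

42.7 µg/mL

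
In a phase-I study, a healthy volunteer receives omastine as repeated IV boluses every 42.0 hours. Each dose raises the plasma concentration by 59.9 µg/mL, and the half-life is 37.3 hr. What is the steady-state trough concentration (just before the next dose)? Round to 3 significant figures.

50.7 µg/mL

k = ln 2 / 37.3 = 0.01858 hr⁻¹
Fraction remaining after one interval: e^(−kτ) = e^(−0.01858 × 42.0) = 0.4582
R = 1 / (1 − 0.4582) = 1.846
Css,max = 59.9 × 1.846 = 110.6 µg/mL
Css,min = Css,max × e^(−kτ) = 110.6 × 0.4582 ≈ 50.7 µg/mL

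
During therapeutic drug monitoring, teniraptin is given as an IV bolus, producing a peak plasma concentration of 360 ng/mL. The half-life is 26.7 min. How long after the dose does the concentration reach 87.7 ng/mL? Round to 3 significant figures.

k = ln 2 / 26.7 = 0.02596 min⁻¹
C(t) = C₀ e^(−kt)  ⇒  t = ln(C₀/C) / k
t = ln(360/87.7) / 0.02596 = 1.412 / 0.02596 ≈ 54.4 minutes

54.4 minutes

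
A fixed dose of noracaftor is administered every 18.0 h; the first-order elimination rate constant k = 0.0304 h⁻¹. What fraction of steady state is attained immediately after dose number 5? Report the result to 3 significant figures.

0.935

f_n = 1 − e^(−nkτ) = 1 − e^(−5 × 0.03040 × 18.0) = 1 − e^(−2.736) = 1 − 0.06483 ≈ 0.935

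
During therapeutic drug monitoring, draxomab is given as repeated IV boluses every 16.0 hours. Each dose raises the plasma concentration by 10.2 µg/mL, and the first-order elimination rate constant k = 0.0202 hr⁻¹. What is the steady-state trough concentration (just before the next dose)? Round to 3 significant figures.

26.7 µg/mL

Fraction remaining after one interval: e^(−kτ) = e^(−0.02020 × 16.0) = 0.7238
R = 1 / (1 − 0.7238) = 3.621
Css,max = 10.2 × 3.621 = 36.93 µg/mL
Css,min = Css,max × e^(−kτ) = 36.93 × 0.7238 ≈ 26.7 µg/mL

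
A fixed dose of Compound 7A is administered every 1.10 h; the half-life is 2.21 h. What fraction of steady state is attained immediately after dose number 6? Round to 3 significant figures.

0.874

k = ln 2 / 2.21 = 0.3136 h⁻¹
f_n = 1 − e^(−nkτ) = 1 − e^(−6 × 0.3136 × 1.10) = 1 − e^(−2.070) = 1 − 0.1262 ≈ 0.874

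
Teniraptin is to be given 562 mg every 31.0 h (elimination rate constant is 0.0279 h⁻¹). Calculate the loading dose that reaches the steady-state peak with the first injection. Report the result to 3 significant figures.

Accumulation ratio R = 1 / (1 − e^(−kτ)) = 1 / (1 − e^(−0.02790×31.0)) = 1 / (1 − 0.4211) = 1.727
Loading dose = maintenance dose × R = 562 × 1.727 ≈ 971 mg

971 mg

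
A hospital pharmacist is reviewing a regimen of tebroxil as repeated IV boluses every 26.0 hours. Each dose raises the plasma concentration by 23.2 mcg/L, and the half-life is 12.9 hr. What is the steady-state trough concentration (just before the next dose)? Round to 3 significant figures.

k = ln 2 / 12.9 = 0.05373 hr⁻¹
Fraction remaining after one interval: e^(−kτ) = e^(−0.05373 × 26.0) = 0.2473
R = 1 / (1 − 0.2473) = 1.329
Css,max = 23.2 × 1.329 = 30.82 mcg/L
Css,min = Css,max × e^(−kτ) = 30.82 × 0.2473 ≈ 7.62 mcg/L

7.62 mcg/L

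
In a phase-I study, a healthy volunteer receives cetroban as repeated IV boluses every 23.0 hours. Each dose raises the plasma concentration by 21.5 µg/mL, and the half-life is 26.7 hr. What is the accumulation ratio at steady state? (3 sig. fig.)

2.22

k = ln 2 / 26.7 = 0.02596 hr⁻¹
Fraction remaining after one interval: e^(−kτ) = e^(−0.02596 × 23.0) = 0.5504
R = 1 / (1 − 0.5504) = 1 / 0.4496 ≈ 2.22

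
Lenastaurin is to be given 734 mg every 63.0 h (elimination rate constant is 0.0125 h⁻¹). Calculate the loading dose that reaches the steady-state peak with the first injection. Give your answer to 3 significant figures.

1350 mg

Accumulation ratio R = 1 / (1 − e^(−kτ)) = 1 / (1 − e^(−0.01250×63.0)) = 1 / (1 − 0.4550) = 1.835
Loading dose = maintenance dose × R = 734 × 1.835 ≈ 1350 mg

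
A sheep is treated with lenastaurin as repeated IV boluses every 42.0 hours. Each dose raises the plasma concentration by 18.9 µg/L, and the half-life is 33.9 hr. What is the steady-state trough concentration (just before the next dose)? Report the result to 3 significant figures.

k = ln 2 / 33.9 = 0.02045 hr⁻¹
Fraction remaining after one interval: e^(−kτ) = e^(−0.02045 × 42.0) = 0.4237
R = 1 / (1 − 0.4237) = 1.735
Css,max = 18.9 × 1.735 = 32.79 µg/L
Css,min = Css,max × e^(−kτ) = 32.79 × 0.4237 ≈ 13.9 µg/L

13.9 µg/L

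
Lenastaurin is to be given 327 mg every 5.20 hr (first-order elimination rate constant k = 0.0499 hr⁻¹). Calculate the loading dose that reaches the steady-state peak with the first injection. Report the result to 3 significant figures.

Accumulation ratio R = 1 / (1 − e^(−kτ)) = 1 / (1 − e^(−0.04990×5.20)) = 1 / (1 − 0.7715) = 4.375
Loading dose = maintenance dose × R = 327 × 4.375 ≈ 1430 mg

1430 mg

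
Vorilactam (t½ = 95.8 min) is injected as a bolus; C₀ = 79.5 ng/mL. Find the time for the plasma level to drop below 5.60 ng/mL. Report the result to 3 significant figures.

k = ln 2 / 95.8 = 0.007235 min⁻¹
C(t) = C₀ e^(−kt)  ⇒  t = ln(C₀/C) / k
t = ln(79.5/5.60) / 0.007235 = 2.653 / 0.007235 ≈ 367 minutes

367 minutes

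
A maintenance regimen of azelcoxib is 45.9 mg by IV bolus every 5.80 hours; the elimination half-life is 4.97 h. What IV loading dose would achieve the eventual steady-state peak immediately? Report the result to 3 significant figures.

k = ln 2 / 4.97 = 0.1395 h⁻¹
Accumulation ratio R = 1 / (1 − e^(−kτ)) = 1 / (1 − e^(−0.1395×5.80)) = 1 / (1 − 0.4453) = 1.803
Loading dose = maintenance dose × R = 45.9 × 1.803 ≈ 82.8 mg

82.8 mg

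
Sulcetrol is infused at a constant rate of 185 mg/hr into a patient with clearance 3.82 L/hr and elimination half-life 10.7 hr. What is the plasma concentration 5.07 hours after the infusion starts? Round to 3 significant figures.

Css = rate / CL = 185 / 3.82 = 48.43 µg/mL
k = ln 2 / 10.7 = 0.06478 hr⁻¹
C(t) = Css (1 − e^(−kt)) = 48.43 × (1 − e^(−0.3284)) = 48.43 × 0.2800 ≈ 13.6 µg/mL

13.6 µg/mL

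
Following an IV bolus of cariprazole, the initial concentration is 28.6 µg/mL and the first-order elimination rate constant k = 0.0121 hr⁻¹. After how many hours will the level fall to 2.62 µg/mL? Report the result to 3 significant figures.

198 hours

C(t) = C₀ e^(−kt)  ⇒  t = ln(C₀/C) / k
t = ln(28.6/2.62) / 0.01210 = 2.390 / 0.01210 ≈ 198 hours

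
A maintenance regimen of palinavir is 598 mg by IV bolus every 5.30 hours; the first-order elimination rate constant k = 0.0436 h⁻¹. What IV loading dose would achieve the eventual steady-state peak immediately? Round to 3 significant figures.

2900 mg

Accumulation ratio R = 1 / (1 − e^(−kτ)) = 1 / (1 − e^(−0.04360×5.30)) = 1 / (1 − 0.7937) = 4.847
Loading dose = maintenance dose × R = 598 × 4.847 ≈ 2900 mg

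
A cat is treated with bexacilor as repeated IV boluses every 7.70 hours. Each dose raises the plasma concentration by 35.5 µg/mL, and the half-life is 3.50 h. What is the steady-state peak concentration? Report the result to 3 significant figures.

k = ln 2 / 3.50 = 0.1980 h⁻¹
Fraction remaining after one interval: e^(−kτ) = e^(−0.1980 × 7.70) = 0.2176
R = 1 / (1 − 0.2176) = 1.278
Css,max = 35.5 × 1.278 ≈ 45.4 µg/mL

45.4 µg/mL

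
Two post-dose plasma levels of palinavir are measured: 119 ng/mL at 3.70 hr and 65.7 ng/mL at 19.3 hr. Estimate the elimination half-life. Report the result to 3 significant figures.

18.2 hours

k = ln(C₁/C₂) / (t₂ − t₁) = ln(119/65.7) / (19.3 − 3.70)
  = 0.5940 / 15.60 = 0.03808 hr⁻¹
t½ = ln 2 / k = ln 2 / 0.03808 ≈ 18.2 hours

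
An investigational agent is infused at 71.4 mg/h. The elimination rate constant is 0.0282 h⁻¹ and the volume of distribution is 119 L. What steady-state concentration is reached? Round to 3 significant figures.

21.3 mg/L

CL = k · V = 0.0282 × 119 = 3.356 L/h
Css = rate / CL = 71.4 / 3.356 ≈ 21.3 mg/L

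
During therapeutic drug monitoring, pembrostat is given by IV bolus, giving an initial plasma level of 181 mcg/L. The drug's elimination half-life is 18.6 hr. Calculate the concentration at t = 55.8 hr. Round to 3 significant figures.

22.6 mcg/L

k = ln 2 / 18.6 = 0.03727 hr⁻¹
C(t) = C₀ e^(−kt) = 181 × e^(−0.03727 × 55.8) = 181 × e^(−2.079) = 181 × 0.1250 ≈ 22.6 mcg/L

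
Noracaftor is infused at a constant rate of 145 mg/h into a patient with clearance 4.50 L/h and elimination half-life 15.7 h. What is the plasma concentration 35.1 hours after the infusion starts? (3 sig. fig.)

Css = rate / CL = 145 / 4.50 = 32.22 µg/mL
k = ln 2 / 15.7 = 0.04415 h⁻¹
C(t) = Css (1 − e^(−kt)) = 32.22 × (1 − e^(−1.550)) = 32.22 × 0.7877 ≈ 25.4 µg/mL

25.4 µg/mL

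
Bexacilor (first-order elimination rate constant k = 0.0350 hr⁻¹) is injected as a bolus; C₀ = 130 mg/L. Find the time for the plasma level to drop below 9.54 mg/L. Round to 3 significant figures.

74.6 hours

C(t) = C₀ e^(−kt)  ⇒  t = ln(C₀/C) / k
t = ln(130/9.54) / 0.03500 = 2.612 / 0.03500 ≈ 74.6 hours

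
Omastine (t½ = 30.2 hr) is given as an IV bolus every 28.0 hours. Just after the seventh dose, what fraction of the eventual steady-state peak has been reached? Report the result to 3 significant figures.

k = ln 2 / 30.2 = 0.02295 hr⁻¹
f_n = 1 − e^(−nkτ) = 1 − e^(−7 × 0.02295 × 28.0) = 1 − e^(−4.499) = 1 − 0.01112 ≈ 0.989

0.989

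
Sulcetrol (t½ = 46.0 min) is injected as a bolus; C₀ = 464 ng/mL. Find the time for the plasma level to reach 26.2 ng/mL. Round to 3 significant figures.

k = ln 2 / 46.0 = 0.01507 min⁻¹
C(t) = C₀ e^(−kt)  ⇒  t = ln(C₀/C) / k
t = ln(464/26.2) / 0.01507 = 2.874 / 0.01507 ≈ 191 minutes

191 minutes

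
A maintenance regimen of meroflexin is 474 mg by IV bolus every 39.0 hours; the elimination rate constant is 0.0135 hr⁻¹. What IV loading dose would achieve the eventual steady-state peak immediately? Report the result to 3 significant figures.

Accumulation ratio R = 1 / (1 − e^(−kτ)) = 1 / (1 − e^(−0.01350×39.0)) = 1 / (1 − 0.5907) = 2.443
Loading dose = maintenance dose × R = 474 × 2.443 ≈ 1160 mg

1160 mg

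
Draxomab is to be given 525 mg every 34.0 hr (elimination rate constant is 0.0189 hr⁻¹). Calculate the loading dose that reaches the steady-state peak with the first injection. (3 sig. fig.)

1110 mg

Accumulation ratio R = 1 / (1 − e^(−kτ)) = 1 / (1 − e^(−0.01890×34.0)) = 1 / (1 − 0.5259) = 2.109
Loading dose = maintenance dose × R = 525 × 2.109 ≈ 1110 mg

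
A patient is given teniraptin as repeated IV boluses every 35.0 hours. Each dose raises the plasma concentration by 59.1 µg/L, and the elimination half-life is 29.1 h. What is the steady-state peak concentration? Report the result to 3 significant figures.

104 µg/L

k = ln 2 / 29.1 = 0.02382 h⁻¹
Fraction remaining after one interval: e^(−kτ) = e^(−0.02382 × 35.0) = 0.4344
R = 1 / (1 − 0.4344) = 1.768
Css,max = 59.1 × 1.768 ≈ 104 µg/L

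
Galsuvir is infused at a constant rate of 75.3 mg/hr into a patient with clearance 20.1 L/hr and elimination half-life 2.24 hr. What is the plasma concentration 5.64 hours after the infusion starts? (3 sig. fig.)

Css = rate / CL = 75.3 / 20.1 = 3.746 µg/mL
k = ln 2 / 2.24 = 0.3094 hr⁻¹
C(t) = Css (1 − e^(−kt)) = 3.746 × (1 − e^(−1.745)) = 3.746 × 0.8254 ≈ 3.09 µg/mL

3.09 µg/mL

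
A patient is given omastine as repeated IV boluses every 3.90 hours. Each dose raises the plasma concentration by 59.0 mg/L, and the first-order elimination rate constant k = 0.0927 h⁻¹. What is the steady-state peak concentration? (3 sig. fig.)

Fraction remaining after one interval: e^(−kτ) = e^(−0.09270 × 3.90) = 0.6966
R = 1 / (1 − 0.6966) = 3.296
Css,max = 59.0 × 3.296 ≈ 194 mg/L

194 mg/L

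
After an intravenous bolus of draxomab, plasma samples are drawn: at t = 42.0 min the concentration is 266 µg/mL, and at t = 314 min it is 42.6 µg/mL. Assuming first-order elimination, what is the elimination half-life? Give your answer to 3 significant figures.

k = ln(C₁/C₂) / (t₂ − t₁) = ln(266/42.6) / (314 − 42.0)
  = 1.832 / 272.0 = 0.006734 min⁻¹
t½ = ln 2 / k = ln 2 / 0.006734 ≈ 103 minutes

103 minutes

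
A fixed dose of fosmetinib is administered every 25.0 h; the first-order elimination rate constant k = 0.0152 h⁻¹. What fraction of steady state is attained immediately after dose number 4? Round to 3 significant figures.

f_n = 1 − e^(−nkτ) = 1 − e^(−4 × 0.01520 × 25.0) = 1 − e^(−1.520) = 1 − 0.2187 ≈ 0.781

0.781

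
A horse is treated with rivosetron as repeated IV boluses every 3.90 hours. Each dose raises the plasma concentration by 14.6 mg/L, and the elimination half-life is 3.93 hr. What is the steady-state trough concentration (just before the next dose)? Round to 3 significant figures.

14.8 mg/L

k = ln 2 / 3.93 = 0.1764 hr⁻¹
Fraction remaining after one interval: e^(−kτ) = e^(−0.1764 × 3.90) = 0.5027
R = 1 / (1 − 0.5027) = 2.011
Css,max = 14.6 × 2.011 = 29.36 mg/L
Css,min = Css,max × e^(−kτ) = 29.36 × 0.5027 ≈ 14.8 mg/L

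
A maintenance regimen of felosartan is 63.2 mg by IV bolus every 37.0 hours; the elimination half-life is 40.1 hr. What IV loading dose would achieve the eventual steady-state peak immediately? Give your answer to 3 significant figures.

k = ln 2 / 40.1 = 0.01729 hr⁻¹
Accumulation ratio R = 1 / (1 − e^(−kτ)) = 1 / (1 − e^(−0.01729×37.0)) = 1 / (1 − 0.5275) = 2.117
Loading dose = maintenance dose × R = 63.2 × 2.117 ≈ 134 mg

134 mg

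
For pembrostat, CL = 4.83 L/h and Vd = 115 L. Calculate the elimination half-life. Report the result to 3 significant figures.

k = CL / V = 4.83 / 115 = 0.04200 h⁻¹
t½ = ln 2 / k = ln 2 / 0.04200 ≈ 16.5 hours

16.5 hours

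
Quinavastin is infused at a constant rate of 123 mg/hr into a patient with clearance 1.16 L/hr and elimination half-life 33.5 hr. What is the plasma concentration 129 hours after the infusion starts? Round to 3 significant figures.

98.7 µg/mL

Css = rate / CL = 123 / 1.16 = 106.0 µg/mL
k = ln 2 / 33.5 = 0.02069 hr⁻¹
C(t) = Css (1 − e^(−kt)) = 106.0 × (1 − e^(−2.669)) = 106.0 × 0.9307 ≈ 98.7 µg/mL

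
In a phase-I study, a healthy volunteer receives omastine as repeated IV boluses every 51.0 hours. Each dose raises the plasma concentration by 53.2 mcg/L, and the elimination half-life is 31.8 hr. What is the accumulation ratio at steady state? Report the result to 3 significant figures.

1.49

k = ln 2 / 31.8 = 0.02180 hr⁻¹
Fraction remaining after one interval: e^(−kτ) = e^(−0.02180 × 51.0) = 0.3290
R = 1 / (1 − 0.3290) = 1 / 0.6710 ≈ 1.49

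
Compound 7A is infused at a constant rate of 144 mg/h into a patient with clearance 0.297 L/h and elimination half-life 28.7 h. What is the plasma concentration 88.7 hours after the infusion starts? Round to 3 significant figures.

Css = rate / CL = 144 / 0.297 = 484.8 µg/mL
k = ln 2 / 28.7 = 0.02415 h⁻¹
C(t) = Css (1 − e^(−kt)) = 484.8 × (1 − e^(−2.142)) = 484.8 × 0.8826 ≈ 428 µg/mL

428 µg/mL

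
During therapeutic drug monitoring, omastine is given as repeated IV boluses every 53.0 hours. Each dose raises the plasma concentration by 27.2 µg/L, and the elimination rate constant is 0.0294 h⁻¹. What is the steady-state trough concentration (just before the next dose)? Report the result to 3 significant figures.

Fraction remaining after one interval: e^(−kτ) = e^(−0.02940 × 53.0) = 0.2105
R = 1 / (1 − 0.2105) = 1.267
Css,max = 27.2 × 1.267 = 34.45 µg/L
Css,min = Css,max × e^(−kτ) = 34.45 × 0.2105 ≈ 7.25 µg/L

7.25 µg/L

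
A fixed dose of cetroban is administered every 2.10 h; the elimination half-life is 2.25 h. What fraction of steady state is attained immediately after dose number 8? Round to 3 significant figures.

0.994

k = ln 2 / 2.25 = 0.3081 h⁻¹
f_n = 1 − e^(−nkτ) = 1 − e^(−8 × 0.3081 × 2.10) = 1 − e^(−5.175) = 1 − 0.005653 ≈ 0.994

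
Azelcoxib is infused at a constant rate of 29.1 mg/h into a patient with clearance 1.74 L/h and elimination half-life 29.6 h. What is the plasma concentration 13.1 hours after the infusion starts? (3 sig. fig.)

4.42 mg/L

Css = rate / CL = 29.1 / 1.74 = 16.72 mg/L
k = ln 2 / 29.6 = 0.02342 h⁻¹
C(t) = Css (1 − e^(−kt)) = 16.72 × (1 − e^(−0.3068)) = 16.72 × 0.2642 ≈ 4.42 mg/L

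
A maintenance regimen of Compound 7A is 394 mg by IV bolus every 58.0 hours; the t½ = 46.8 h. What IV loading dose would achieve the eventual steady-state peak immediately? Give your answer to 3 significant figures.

684 mg

k = ln 2 / 46.8 = 0.01481 h⁻¹
Accumulation ratio R = 1 / (1 − e^(−kτ)) = 1 / (1 − e^(−0.01481×58.0)) = 1 / (1 − 0.4236) = 1.735
Loading dose = maintenance dose × R = 394 × 1.735 ≈ 684 mg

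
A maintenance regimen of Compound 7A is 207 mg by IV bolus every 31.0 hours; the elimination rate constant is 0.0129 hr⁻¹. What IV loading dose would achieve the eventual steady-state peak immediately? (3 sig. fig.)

628 mg

Accumulation ratio R = 1 / (1 − e^(−kτ)) = 1 / (1 − e^(−0.01290×31.0)) = 1 / (1 − 0.6704) = 3.034
Loading dose = maintenance dose × R = 207 × 3.034 ≈ 628 mg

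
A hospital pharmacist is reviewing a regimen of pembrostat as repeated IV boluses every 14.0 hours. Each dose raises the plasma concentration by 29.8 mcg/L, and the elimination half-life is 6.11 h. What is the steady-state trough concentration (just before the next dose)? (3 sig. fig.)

k = ln 2 / 6.11 = 0.1134 h⁻¹
Fraction remaining after one interval: e^(−kτ) = e^(−0.1134 × 14.0) = 0.2043
R = 1 / (1 − 0.2043) = 1.257
Css,max = 29.8 × 1.257 = 37.45 mcg/L
Css,min = Css,max × e^(−kτ) = 37.45 × 0.2043 ≈ 7.65 mcg/L

7.65 mcg/L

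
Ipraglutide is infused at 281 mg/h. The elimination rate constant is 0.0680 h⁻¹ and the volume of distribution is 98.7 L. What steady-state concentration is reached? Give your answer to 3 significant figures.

CL = k · V = 0.0680 × 98.7 = 6.712 L/h
Css = rate / CL = 281 / 6.712 ≈ 41.9 mg/L

41.9 mg/L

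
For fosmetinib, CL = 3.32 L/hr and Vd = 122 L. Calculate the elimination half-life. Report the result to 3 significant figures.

25.5 hours

k = CL / V = 3.32 / 122 = 0.02721 hr⁻¹
t½ = ln 2 / k = ln 2 / 0.02721 ≈ 25.5 hours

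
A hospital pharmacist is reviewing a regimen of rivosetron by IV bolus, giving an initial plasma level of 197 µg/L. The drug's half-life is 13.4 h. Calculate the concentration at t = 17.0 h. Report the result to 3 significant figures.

k = ln 2 / 13.4 = 0.05173 h⁻¹
17.0 h is 1.269 half-lives, so C = 197 × (1/2)^1.269 = 197 × 0.4150 ≈ 81.8 µg/L

81.8 µg/L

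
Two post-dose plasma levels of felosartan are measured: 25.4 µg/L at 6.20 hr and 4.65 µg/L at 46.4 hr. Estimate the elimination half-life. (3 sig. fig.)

16.4 hours

k = ln(C₁/C₂) / (t₂ − t₁) = ln(25.4/4.65) / (46.4 − 6.20)
  = 1.698 / 40.20 = 0.04224 hr⁻¹
t½ = ln 2 / k = ln 2 / 0.04224 ≈ 16.4 hours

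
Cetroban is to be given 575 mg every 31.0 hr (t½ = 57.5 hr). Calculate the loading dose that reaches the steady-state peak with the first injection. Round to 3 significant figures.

1840 mg

k = ln 2 / 57.5 = 0.01205 hr⁻¹
Accumulation ratio R = 1 / (1 − e^(−kτ)) = 1 / (1 − e^(−0.01205×31.0)) = 1 / (1 − 0.6882) = 3.207
Loading dose = maintenance dose × R = 575 × 3.207 ≈ 1840 mg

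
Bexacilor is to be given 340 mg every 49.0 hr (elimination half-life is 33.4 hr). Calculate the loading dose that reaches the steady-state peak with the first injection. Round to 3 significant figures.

533 mg

k = ln 2 / 33.4 = 0.02075 hr⁻¹
Accumulation ratio R = 1 / (1 − e^(−kτ)) = 1 / (1 − e^(−0.02075×49.0)) = 1 / (1 − 0.3617) = 1.567
Loading dose = maintenance dose × R = 340 × 1.567 ≈ 533 mg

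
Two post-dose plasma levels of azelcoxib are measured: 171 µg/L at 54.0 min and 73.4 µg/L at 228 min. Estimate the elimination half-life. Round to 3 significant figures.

k = ln(C₁/C₂) / (t₂ − t₁) = ln(171/73.4) / (228 − 54.0)
  = 0.8457 / 174.0 = 0.004861 min⁻¹
t½ = ln 2 / k = ln 2 / 0.004861 ≈ 143 minutes

143 minutes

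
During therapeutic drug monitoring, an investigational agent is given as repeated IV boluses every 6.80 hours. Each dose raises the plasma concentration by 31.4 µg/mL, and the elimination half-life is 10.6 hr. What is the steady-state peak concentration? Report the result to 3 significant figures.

87.5 µg/mL

k = ln 2 / 10.6 = 0.06539 hr⁻¹
Fraction remaining after one interval: e^(−kτ) = e^(−0.06539 × 6.80) = 0.6410
R = 1 / (1 − 0.6410) = 2.786
Css,max = 31.4 × 2.786 ≈ 87.5 µg/mL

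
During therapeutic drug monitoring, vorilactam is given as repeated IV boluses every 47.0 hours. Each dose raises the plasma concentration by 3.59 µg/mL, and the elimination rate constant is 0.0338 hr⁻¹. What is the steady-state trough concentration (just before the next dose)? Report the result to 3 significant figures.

Fraction remaining after one interval: e^(−kτ) = e^(−0.03380 × 47.0) = 0.2042
R = 1 / (1 − 0.2042) = 1.257
Css,max = 3.59 × 1.257 = 4.511 µg/mL
Css,min = Css,max × e^(−kτ) = 4.511 × 0.2042 ≈ 0.921 µg/mL

0.921 µg/mL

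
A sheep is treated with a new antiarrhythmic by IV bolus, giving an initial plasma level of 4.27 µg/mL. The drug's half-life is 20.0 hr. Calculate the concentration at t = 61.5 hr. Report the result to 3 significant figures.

0.507 µg/mL

k = ln 2 / 20.0 = 0.03466 hr⁻¹
61.5 hr is 3.075 half-lives, so C = 4.27 × (1/2)^3.075 = 4.27 × 0.1187 ≈ 0.507 µg/mL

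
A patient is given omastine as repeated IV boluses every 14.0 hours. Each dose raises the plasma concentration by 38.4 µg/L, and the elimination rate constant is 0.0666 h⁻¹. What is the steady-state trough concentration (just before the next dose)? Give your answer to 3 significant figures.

24.9 µg/L

Fraction remaining after one interval: e^(−kτ) = e^(−0.06660 × 14.0) = 0.3936
R = 1 / (1 − 0.3936) = 1.649
Css,max = 38.4 × 1.649 = 63.33 µg/L
Css,min = Css,max × e^(−kτ) = 63.33 × 0.3936 ≈ 24.9 µg/L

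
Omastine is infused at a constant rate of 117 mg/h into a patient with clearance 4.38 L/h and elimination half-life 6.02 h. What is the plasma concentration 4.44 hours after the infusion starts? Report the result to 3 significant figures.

Css = rate / CL = 117 / 4.38 = 26.71 µg/mL
k = ln 2 / 6.02 = 0.1151 h⁻¹
C(t) = Css (1 − e^(−kt)) = 26.71 × (1 − e^(−0.5112)) = 26.71 × 0.4002 ≈ 10.7 µg/mL

10.7 µg/mL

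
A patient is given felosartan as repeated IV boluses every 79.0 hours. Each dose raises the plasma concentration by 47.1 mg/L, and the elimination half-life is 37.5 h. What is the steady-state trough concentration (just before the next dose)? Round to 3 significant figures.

k = ln 2 / 37.5 = 0.01848 h⁻¹
Fraction remaining after one interval: e^(−kτ) = e^(−0.01848 × 79.0) = 0.2322
R = 1 / (1 − 0.2322) = 1.302
Css,max = 47.1 × 1.302 = 61.34 mg/L
Css,min = Css,max × e^(−kτ) = 61.34 × 0.2322 ≈ 14.2 mg/L

14.2 mg/L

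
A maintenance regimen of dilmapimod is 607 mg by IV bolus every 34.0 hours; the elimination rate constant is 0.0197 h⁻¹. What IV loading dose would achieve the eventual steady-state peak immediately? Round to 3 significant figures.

1240 mg

Accumulation ratio R = 1 / (1 − e^(−kτ)) = 1 / (1 − e^(−0.01970×34.0)) = 1 / (1 − 0.5118) = 2.048
Loading dose = maintenance dose × R = 607 × 2.048 ≈ 1240 mg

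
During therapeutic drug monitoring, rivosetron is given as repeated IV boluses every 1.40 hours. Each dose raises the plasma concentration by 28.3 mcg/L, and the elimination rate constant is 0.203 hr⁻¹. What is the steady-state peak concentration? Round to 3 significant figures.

Fraction remaining after one interval: e^(−kτ) = e^(−0.2030 × 1.40) = 0.7526
R = 1 / (1 − 0.7526) = 4.042
Css,max = 28.3 × 4.042 ≈ 114 mcg/L

114 mcg/L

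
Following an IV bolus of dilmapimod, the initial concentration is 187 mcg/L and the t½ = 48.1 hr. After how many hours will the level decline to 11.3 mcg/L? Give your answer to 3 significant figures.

k = ln 2 / 48.1 = 0.01441 hr⁻¹
C(t) = C₀ e^(−kt)  ⇒  t = ln(C₀/C) / k
t = ln(187/11.3) / 0.01441 = 2.806 / 0.01441 ≈ 195 hours

195 hours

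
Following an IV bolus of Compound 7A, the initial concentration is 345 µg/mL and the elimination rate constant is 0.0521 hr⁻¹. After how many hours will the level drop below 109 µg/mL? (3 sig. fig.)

C(t) = C₀ e^(−kt)  ⇒  t = ln(C₀/C) / k
t = ln(345/109) / 0.05210 = 1.152 / 0.05210 ≈ 22.1 hours

22.1 hours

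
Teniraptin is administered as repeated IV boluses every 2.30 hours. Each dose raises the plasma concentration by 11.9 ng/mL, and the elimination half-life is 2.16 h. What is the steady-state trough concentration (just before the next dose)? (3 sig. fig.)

k = ln 2 / 2.16 = 0.3209 h⁻¹
Fraction remaining after one interval: e^(−kτ) = e^(−0.3209 × 2.30) = 0.4780
R = 1 / (1 − 0.4780) = 1.916
Css,max = 11.9 × 1.916 = 22.80 ng/mL
Css,min = Css,max × e^(−kτ) = 22.80 × 0.4780 ≈ 10.9 ng/mL

10.9 ng/mL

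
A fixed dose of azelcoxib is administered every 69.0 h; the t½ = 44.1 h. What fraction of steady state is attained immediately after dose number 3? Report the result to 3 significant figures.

0.961

k = ln 2 / 44.1 = 0.01572 h⁻¹
f_n = 1 − e^(−nkτ) = 1 − e^(−3 × 0.01572 × 69.0) = 1 − e^(−3.254) = 1 − 0.03864 ≈ 0.961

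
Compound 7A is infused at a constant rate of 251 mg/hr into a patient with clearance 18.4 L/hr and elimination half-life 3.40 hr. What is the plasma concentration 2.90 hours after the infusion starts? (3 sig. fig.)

6.09 mg/L

Css = rate / CL = 251 / 18.4 = 13.64 mg/L
k = ln 2 / 3.40 = 0.2039 hr⁻¹
C(t) = Css (1 − e^(−kt)) = 13.64 × (1 − e^(−0.5912)) = 13.64 × 0.4463 ≈ 6.09 mg/L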